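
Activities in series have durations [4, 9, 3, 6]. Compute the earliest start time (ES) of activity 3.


Activity 3 starts after activities 1 through 2 complete.
Predecessor durations: [4, 9]
ES = 4 + 9 = 13

13


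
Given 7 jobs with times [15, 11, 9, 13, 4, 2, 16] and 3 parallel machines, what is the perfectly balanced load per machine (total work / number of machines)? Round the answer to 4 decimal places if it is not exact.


Total processing time = 15 + 11 + 9 + 13 + 4 + 2 + 16 = 70
Number of machines = 3
Ideal balanced load = 70 / 3 = 23.3333

23.3333


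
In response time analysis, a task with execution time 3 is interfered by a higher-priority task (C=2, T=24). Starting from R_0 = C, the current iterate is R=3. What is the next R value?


R_next = C + ceil(R_prev / T_hp) * C_hp
ceil(3 / 24) = ceil(0.125) = 1
Interference = 1 * 2 = 2
R_next = 3 + 2 = 5

5


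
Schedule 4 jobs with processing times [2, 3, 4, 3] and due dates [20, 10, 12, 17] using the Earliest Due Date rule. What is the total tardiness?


Sort by due date (EDD order): [(3, 10), (4, 12), (3, 17), (2, 20)]
Compute completion times and tardiness:
  Job 1: p=3, d=10, C=3, tardiness=max(0,3-10)=0
  Job 2: p=4, d=12, C=7, tardiness=max(0,7-12)=0
  Job 3: p=3, d=17, C=10, tardiness=max(0,10-17)=0
  Job 4: p=2, d=20, C=12, tardiness=max(0,12-20)=0
Total tardiness = 0

0


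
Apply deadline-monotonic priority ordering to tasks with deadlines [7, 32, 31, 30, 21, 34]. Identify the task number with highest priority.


Sort tasks by relative deadline (ascending):
  Task 1: deadline = 7
  Task 5: deadline = 21
  Task 4: deadline = 30
  Task 3: deadline = 31
  Task 2: deadline = 32
  Task 6: deadline = 34
Priority order (highest first): [1, 5, 4, 3, 2, 6]
Highest priority task = 1

1


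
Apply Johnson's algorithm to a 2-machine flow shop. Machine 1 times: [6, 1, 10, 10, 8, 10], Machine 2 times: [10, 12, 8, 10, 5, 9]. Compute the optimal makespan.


Apply Johnson's rule:
  Group 1 (a <= b): [(2, 1, 12), (1, 6, 10), (4, 10, 10)]
  Group 2 (a > b): [(6, 10, 9), (3, 10, 8), (5, 8, 5)]
Optimal job order: [2, 1, 4, 6, 3, 5]
Schedule:
  Job 2: M1 done at 1, M2 done at 13
  Job 1: M1 done at 7, M2 done at 23
  Job 4: M1 done at 17, M2 done at 33
  Job 6: M1 done at 27, M2 done at 42
  Job 3: M1 done at 37, M2 done at 50
  Job 5: M1 done at 45, M2 done at 55
Makespan = 55

55


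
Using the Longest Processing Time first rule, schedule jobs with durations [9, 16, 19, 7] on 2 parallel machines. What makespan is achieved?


Sort jobs in decreasing order (LPT): [19, 16, 9, 7]
Assign each job to the least loaded machine:
  Machine 1: jobs [19, 7], load = 26
  Machine 2: jobs [16, 9], load = 25
Makespan = max load = 26

26


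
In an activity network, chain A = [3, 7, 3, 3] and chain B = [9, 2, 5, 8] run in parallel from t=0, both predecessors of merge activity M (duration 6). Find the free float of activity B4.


ES(B4) = sum of predecessors on chain B = 16
EF(B4) = ES + duration = 16 + 8 = 24
Successor of B4 is M. ES(M) = max(sum(A), sum(B)) = max(16, 24) = 24
Free float = ES(successor) - EF(current) = 24 - 24 = 0

0


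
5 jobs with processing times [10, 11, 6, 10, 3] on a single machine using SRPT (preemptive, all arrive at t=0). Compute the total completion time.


Since all jobs arrive at t=0, SRPT equals SPT ordering.
SPT order: [3, 6, 10, 10, 11]
Completion times:
  Job 1: p=3, C=3
  Job 2: p=6, C=9
  Job 3: p=10, C=19
  Job 4: p=10, C=29
  Job 5: p=11, C=40
Total completion time = 3 + 9 + 19 + 29 + 40 = 100

100


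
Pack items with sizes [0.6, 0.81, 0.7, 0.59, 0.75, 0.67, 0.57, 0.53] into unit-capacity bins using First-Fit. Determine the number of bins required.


Place items sequentially using First-Fit:
  Item 0.6 -> new Bin 1
  Item 0.81 -> new Bin 2
  Item 0.7 -> new Bin 3
  Item 0.59 -> new Bin 4
  Item 0.75 -> new Bin 5
  Item 0.67 -> new Bin 6
  Item 0.57 -> new Bin 7
  Item 0.53 -> new Bin 8
Total bins used = 8

8


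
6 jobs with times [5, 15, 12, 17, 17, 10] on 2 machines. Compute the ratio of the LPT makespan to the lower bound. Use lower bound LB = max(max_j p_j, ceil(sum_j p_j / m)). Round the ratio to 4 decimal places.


LPT order: [17, 17, 15, 12, 10, 5]
Machine loads after assignment: [37, 39]
LPT makespan = 39
Lower bound = max(max_job, ceil(total/2)) = max(17, 38) = 38
Ratio = 39 / 38 = 1.0263

1.0263


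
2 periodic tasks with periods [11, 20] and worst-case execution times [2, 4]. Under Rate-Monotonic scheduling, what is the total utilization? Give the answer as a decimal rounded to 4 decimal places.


Compute individual utilizations (exact fractions):
  Task 1: C/T = 2/11 (approx. 0.1818)
  Task 2: C/T = 4/20 = 1/5 (approx. 0.2)
Total utilization U = 2/11 + 1/5 = 21/55
Rounded to 4 decimal places: U = 0.3818
RM (Liu & Layland) bound for 2 tasks = 0.828427; compare with U = 21/55 (approx. 0.381818)
U <= bound, so schedulable by RM sufficient condition.

0.3818


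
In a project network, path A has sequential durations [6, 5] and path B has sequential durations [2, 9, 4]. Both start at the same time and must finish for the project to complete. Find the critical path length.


Path A total = 6 + 5 = 11
Path B total = 2 + 9 + 4 = 15
Critical path = longest path = max(11, 15) = 15

15


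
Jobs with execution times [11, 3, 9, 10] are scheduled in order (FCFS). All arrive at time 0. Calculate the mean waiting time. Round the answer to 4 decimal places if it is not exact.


FCFS order (as given): [11, 3, 9, 10]
Waiting times:
  Job 1: wait = 0
  Job 2: wait = 11
  Job 3: wait = 14
  Job 4: wait = 23
Sum of waiting times = 48
Average waiting time = 48/4 = 12.0

12.0


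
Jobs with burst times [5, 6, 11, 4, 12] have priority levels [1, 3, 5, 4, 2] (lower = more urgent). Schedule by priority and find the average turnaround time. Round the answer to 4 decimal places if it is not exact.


Sort by priority (ascending = highest first):
Order: [(1, 5), (2, 12), (3, 6), (4, 4), (5, 11)]
Completion times:
  Priority 1, burst=5, C=5
  Priority 2, burst=12, C=17
  Priority 3, burst=6, C=23
  Priority 4, burst=4, C=27
  Priority 5, burst=11, C=38
Average turnaround = 110/5 = 22.0

22.0


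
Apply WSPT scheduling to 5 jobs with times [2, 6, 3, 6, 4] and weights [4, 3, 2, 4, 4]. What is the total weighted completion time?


Compute p/w ratios and sort ascending (WSPT): [(2, 4), (4, 4), (3, 2), (6, 4), (6, 3)]
Compute weighted completion times:
  Job (p=2,w=4): C=2, w*C=4*2=8
  Job (p=4,w=4): C=6, w*C=4*6=24
  Job (p=3,w=2): C=9, w*C=2*9=18
  Job (p=6,w=4): C=15, w*C=4*15=60
  Job (p=6,w=3): C=21, w*C=3*21=63
Total weighted completion time = 173

173


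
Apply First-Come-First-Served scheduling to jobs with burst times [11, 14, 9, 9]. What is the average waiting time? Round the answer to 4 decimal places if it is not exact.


FCFS order (as given): [11, 14, 9, 9]
Waiting times:
  Job 1: wait = 0
  Job 2: wait = 11
  Job 3: wait = 25
  Job 4: wait = 34
Sum of waiting times = 70
Average waiting time = 70/4 = 17.5

17.5


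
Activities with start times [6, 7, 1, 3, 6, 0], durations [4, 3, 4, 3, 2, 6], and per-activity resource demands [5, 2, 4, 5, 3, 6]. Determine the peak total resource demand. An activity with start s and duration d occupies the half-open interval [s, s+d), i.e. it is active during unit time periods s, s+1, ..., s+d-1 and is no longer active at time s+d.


Each activity i is active on [start_i, start_i + duration_i).
Compute total resource usage per time slot:
  t=0: active resources = [6], total = 6
  t=1: active resources = [4, 6], total = 10
  t=2: active resources = [4, 6], total = 10
  t=3: active resources = [4, 5, 6], total = 15
  t=4: active resources = [4, 5, 6], total = 15
  t=5: active resources = [5, 6], total = 11
  t=6: active resources = [5, 3], total = 8
  t=7: active resources = [5, 2, 3], total = 10
  t=8: active resources = [5, 2], total = 7
  t=9: active resources = [5, 2], total = 7
Peak resource demand = 15

15


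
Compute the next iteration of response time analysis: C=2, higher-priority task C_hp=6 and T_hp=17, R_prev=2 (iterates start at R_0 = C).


R_next = C + ceil(R_prev / T_hp) * C_hp
ceil(2 / 17) = ceil(0.1176) = 1
Interference = 1 * 6 = 6
R_next = 2 + 6 = 8

8


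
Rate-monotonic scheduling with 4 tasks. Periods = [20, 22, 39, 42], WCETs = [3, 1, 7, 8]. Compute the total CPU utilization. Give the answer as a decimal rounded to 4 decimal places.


Compute individual utilizations (exact fractions):
  Task 1: C/T = 3/20 (approx. 0.15)
  Task 2: C/T = 1/22 (approx. 0.0455)
  Task 3: C/T = 7/39 (approx. 0.1795)
  Task 4: C/T = 8/42 = 4/21 (approx. 0.1905)
Total utilization U = 3/20 + 1/22 + 7/39 + 4/21 = 33959/60060
Rounded to 4 decimal places: U = 0.5654
RM (Liu & Layland) bound for 4 tasks = 0.756828; compare with U = 33959/60060 (approx. 0.565418)
U <= bound, so schedulable by RM sufficient condition.

0.5654


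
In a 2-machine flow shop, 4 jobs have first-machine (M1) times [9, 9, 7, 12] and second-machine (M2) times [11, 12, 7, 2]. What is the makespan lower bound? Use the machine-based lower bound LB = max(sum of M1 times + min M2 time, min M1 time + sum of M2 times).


LB1 = sum(M1 times) + min(M2 times) = 37 + 2 = 39
LB2 = min(M1 times) + sum(M2 times) = 7 + 32 = 39
Lower bound = max(LB1, LB2) = max(39, 39) = 39

39


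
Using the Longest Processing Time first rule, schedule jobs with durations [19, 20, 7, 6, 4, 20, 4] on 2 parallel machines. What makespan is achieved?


Sort jobs in decreasing order (LPT): [20, 20, 19, 7, 6, 4, 4]
Assign each job to the least loaded machine:
  Machine 1: jobs [20, 19], load = 39
  Machine 2: jobs [20, 7, 6, 4, 4], load = 41
Makespan = max load = 41

41


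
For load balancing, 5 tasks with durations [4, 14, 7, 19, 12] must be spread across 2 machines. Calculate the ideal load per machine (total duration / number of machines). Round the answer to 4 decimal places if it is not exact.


Total processing time = 4 + 14 + 7 + 19 + 12 = 56
Number of machines = 2
Ideal balanced load = 56 / 2 = 28.0

28.0


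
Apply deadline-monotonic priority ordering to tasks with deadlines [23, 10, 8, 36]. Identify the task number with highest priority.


Sort tasks by relative deadline (ascending):
  Task 3: deadline = 8
  Task 2: deadline = 10
  Task 1: deadline = 23
  Task 4: deadline = 36
Priority order (highest first): [3, 2, 1, 4]
Highest priority task = 3

3


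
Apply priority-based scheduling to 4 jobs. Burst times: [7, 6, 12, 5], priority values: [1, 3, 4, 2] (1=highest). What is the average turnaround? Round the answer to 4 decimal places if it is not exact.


Sort by priority (ascending = highest first):
Order: [(1, 7), (2, 5), (3, 6), (4, 12)]
Completion times:
  Priority 1, burst=7, C=7
  Priority 2, burst=5, C=12
  Priority 3, burst=6, C=18
  Priority 4, burst=12, C=30
Average turnaround = 67/4 = 16.75

16.75


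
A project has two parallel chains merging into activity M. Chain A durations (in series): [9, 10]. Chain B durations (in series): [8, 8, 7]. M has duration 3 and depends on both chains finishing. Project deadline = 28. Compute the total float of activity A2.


Forward pass: ES(A2) = sum of predecessors on chain A = 9
EF = ES + duration = 9 + 10 = 19
Backward pass: LF(M) = deadline = 28; LS(M) = 28 - 3 = 25
LF(A2) = LS(M) - sum(successors on chain A) = 25 - 0 = 25
LS = LF - duration = 25 - 10 = 15
Total float = LS - ES = 15 - 9 = 6

6


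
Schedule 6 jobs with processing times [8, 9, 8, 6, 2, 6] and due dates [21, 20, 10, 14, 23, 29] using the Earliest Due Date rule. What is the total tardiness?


Sort by due date (EDD order): [(8, 10), (6, 14), (9, 20), (8, 21), (2, 23), (6, 29)]
Compute completion times and tardiness:
  Job 1: p=8, d=10, C=8, tardiness=max(0,8-10)=0
  Job 2: p=6, d=14, C=14, tardiness=max(0,14-14)=0
  Job 3: p=9, d=20, C=23, tardiness=max(0,23-20)=3
  Job 4: p=8, d=21, C=31, tardiness=max(0,31-21)=10
  Job 5: p=2, d=23, C=33, tardiness=max(0,33-23)=10
  Job 6: p=6, d=29, C=39, tardiness=max(0,39-29)=10
Total tardiness = 33

33


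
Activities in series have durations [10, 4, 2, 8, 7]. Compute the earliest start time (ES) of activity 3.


Activity 3 starts after activities 1 through 2 complete.
Predecessor durations: [10, 4]
ES = 10 + 4 = 14

14


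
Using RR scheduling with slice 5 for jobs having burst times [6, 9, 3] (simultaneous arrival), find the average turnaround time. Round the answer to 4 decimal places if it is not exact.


Time quantum = 5
Execution trace:
  J1 runs 5 units, time = 5
  J2 runs 5 units, time = 10
  J3 runs 3 units, time = 13
  J1 runs 1 units, time = 14
  J2 runs 4 units, time = 18
Finish times: [14, 18, 13]
Average turnaround = 45/3 = 15.0

15.0


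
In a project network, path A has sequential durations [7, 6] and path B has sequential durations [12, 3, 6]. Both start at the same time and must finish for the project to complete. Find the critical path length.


Path A total = 7 + 6 = 13
Path B total = 12 + 3 + 6 = 21
Critical path = longest path = max(13, 21) = 21

21


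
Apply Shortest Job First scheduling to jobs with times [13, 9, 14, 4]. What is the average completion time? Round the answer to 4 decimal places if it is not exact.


SJF order (ascending): [4, 9, 13, 14]
Completion times:
  Job 1: burst=4, C=4
  Job 2: burst=9, C=13
  Job 3: burst=13, C=26
  Job 4: burst=14, C=40
Average completion = 83/4 = 20.75

20.75


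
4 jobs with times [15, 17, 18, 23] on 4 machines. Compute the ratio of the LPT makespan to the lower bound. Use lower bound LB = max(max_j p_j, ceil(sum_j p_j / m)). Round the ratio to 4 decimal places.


LPT order: [23, 18, 17, 15]
Machine loads after assignment: [23, 18, 17, 15]
LPT makespan = 23
Lower bound = max(max_job, ceil(total/4)) = max(23, 19) = 23
Ratio = 23 / 23 = 1.0

1.0


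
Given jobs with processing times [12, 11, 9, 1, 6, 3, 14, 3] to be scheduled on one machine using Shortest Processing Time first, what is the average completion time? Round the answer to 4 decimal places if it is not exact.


Sort jobs by processing time (SPT order): [1, 3, 3, 6, 9, 11, 12, 14]
Compute completion times sequentially:
  Job 1: processing = 1, completes at 1
  Job 2: processing = 3, completes at 4
  Job 3: processing = 3, completes at 7
  Job 4: processing = 6, completes at 13
  Job 5: processing = 9, completes at 22
  Job 6: processing = 11, completes at 33
  Job 7: processing = 12, completes at 45
  Job 8: processing = 14, completes at 59
Sum of completion times = 184
Average completion time = 184/8 = 23.0

23.0


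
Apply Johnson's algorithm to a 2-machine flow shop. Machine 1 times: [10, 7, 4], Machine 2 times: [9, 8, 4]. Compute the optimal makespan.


Apply Johnson's rule:
  Group 1 (a <= b): [(3, 4, 4), (2, 7, 8)]
  Group 2 (a > b): [(1, 10, 9)]
Optimal job order: [3, 2, 1]
Schedule:
  Job 3: M1 done at 4, M2 done at 8
  Job 2: M1 done at 11, M2 done at 19
  Job 1: M1 done at 21, M2 done at 30
Makespan = 30

30


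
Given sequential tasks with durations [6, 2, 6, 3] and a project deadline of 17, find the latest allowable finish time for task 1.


LF(activity 1) = deadline - sum of successor durations
Successors: activities 2 through 4 with durations [2, 6, 3]
Sum of successor durations = 11
LF = 17 - 11 = 6

6


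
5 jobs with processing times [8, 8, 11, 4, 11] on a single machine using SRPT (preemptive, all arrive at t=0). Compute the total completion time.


Since all jobs arrive at t=0, SRPT equals SPT ordering.
SPT order: [4, 8, 8, 11, 11]
Completion times:
  Job 1: p=4, C=4
  Job 2: p=8, C=12
  Job 3: p=8, C=20
  Job 4: p=11, C=31
  Job 5: p=11, C=42
Total completion time = 4 + 12 + 20 + 31 + 42 = 109

109


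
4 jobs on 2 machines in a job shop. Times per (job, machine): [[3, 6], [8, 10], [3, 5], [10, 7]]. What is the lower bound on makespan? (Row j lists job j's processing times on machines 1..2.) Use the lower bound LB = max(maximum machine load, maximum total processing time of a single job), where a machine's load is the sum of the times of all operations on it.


Machine loads:
  Machine 1: 3 + 8 + 3 + 10 = 24
  Machine 2: 6 + 10 + 5 + 7 = 28
Max machine load = 28
Job totals:
  Job 1: 9
  Job 2: 18
  Job 3: 8
  Job 4: 17
Max job total = 18
Lower bound = max(28, 18) = 28

28


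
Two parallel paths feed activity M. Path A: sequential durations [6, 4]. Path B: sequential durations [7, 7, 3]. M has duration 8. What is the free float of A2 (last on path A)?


ES(A2) = sum of predecessors on chain A = 6
EF(A2) = ES + duration = 6 + 4 = 10
Successor of A2 is M. ES(M) = max(sum(A), sum(B)) = max(10, 17) = 17
Free float = ES(successor) - EF(current) = 17 - 10 = 7

7


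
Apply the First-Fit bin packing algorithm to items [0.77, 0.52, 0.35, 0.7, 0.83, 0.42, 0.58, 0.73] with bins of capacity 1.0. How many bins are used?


Place items sequentially using First-Fit:
  Item 0.77 -> new Bin 1
  Item 0.52 -> new Bin 2
  Item 0.35 -> Bin 2 (now 0.87)
  Item 0.7 -> new Bin 3
  Item 0.83 -> new Bin 4
  Item 0.42 -> new Bin 5
  Item 0.58 -> Bin 5 (now 1.0)
  Item 0.73 -> new Bin 6
Total bins used = 6

6


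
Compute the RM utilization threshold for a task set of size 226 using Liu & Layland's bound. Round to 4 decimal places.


Compute 2^(1/226) = 1.0030717310
Subtract 1: 1.0030717310 - 1 = 0.0030717310
Multiply by n: 226 * 0.0030717310 = 0.6942112060
Round to 4 dp: 0.6942

0.6942


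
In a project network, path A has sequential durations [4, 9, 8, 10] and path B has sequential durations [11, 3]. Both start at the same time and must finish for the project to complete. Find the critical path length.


Path A total = 4 + 9 + 8 + 10 = 31
Path B total = 11 + 3 = 14
Critical path = longest path = max(31, 14) = 31

31


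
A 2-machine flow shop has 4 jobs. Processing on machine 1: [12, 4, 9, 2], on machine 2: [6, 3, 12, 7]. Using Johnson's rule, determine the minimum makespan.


Apply Johnson's rule:
  Group 1 (a <= b): [(4, 2, 7), (3, 9, 12)]
  Group 2 (a > b): [(1, 12, 6), (2, 4, 3)]
Optimal job order: [4, 3, 1, 2]
Schedule:
  Job 4: M1 done at 2, M2 done at 9
  Job 3: M1 done at 11, M2 done at 23
  Job 1: M1 done at 23, M2 done at 29
  Job 2: M1 done at 27, M2 done at 32
Makespan = 32

32


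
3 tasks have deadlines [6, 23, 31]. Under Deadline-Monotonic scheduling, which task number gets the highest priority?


Sort tasks by relative deadline (ascending):
  Task 1: deadline = 6
  Task 2: deadline = 23
  Task 3: deadline = 31
Priority order (highest first): [1, 2, 3]
Highest priority task = 1

1


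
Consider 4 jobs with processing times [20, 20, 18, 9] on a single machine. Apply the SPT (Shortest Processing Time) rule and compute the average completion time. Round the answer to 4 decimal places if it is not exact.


Sort jobs by processing time (SPT order): [9, 18, 20, 20]
Compute completion times sequentially:
  Job 1: processing = 9, completes at 9
  Job 2: processing = 18, completes at 27
  Job 3: processing = 20, completes at 47
  Job 4: processing = 20, completes at 67
Sum of completion times = 150
Average completion time = 150/4 = 37.5

37.5


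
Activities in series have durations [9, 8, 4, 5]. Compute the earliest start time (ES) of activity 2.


Activity 2 starts after activities 1 through 1 complete.
Predecessor durations: [9]
ES = 9 = 9

9


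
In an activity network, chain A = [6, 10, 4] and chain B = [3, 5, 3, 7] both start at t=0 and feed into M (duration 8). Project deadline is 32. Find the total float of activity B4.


Forward pass: ES(B4) = sum of predecessors on chain B = 11
EF = ES + duration = 11 + 7 = 18
Backward pass: LF(M) = deadline = 32; LS(M) = 32 - 8 = 24
LF(B4) = LS(M) - sum(successors on chain B) = 24 - 0 = 24
LS = LF - duration = 24 - 7 = 17
Total float = LS - ES = 17 - 11 = 6

6


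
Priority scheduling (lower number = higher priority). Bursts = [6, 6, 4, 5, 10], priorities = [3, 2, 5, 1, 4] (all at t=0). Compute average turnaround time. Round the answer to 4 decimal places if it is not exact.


Sort by priority (ascending = highest first):
Order: [(1, 5), (2, 6), (3, 6), (4, 10), (5, 4)]
Completion times:
  Priority 1, burst=5, C=5
  Priority 2, burst=6, C=11
  Priority 3, burst=6, C=17
  Priority 4, burst=10, C=27
  Priority 5, burst=4, C=31
Average turnaround = 91/5 = 18.2

18.2


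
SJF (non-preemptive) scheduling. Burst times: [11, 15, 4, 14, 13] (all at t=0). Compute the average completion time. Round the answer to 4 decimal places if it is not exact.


SJF order (ascending): [4, 11, 13, 14, 15]
Completion times:
  Job 1: burst=4, C=4
  Job 2: burst=11, C=15
  Job 3: burst=13, C=28
  Job 4: burst=14, C=42
  Job 5: burst=15, C=57
Average completion = 146/5 = 29.2

29.2


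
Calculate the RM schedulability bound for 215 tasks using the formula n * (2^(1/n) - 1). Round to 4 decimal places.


Compute 2^(1/215) = 1.0032291429
Subtract 1: 1.0032291429 - 1 = 0.0032291429
Multiply by n: 215 * 0.0032291429 = 0.6942657235
Round to 4 dp: 0.6943

0.6943


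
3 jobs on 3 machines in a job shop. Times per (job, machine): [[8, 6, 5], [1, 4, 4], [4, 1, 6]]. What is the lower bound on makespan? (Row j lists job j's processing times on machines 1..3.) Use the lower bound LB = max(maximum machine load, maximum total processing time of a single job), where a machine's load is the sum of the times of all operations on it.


Machine loads:
  Machine 1: 8 + 1 + 4 = 13
  Machine 2: 6 + 4 + 1 = 11
  Machine 3: 5 + 4 + 6 = 15
Max machine load = 15
Job totals:
  Job 1: 19
  Job 2: 9
  Job 3: 11
Max job total = 19
Lower bound = max(15, 19) = 19

19


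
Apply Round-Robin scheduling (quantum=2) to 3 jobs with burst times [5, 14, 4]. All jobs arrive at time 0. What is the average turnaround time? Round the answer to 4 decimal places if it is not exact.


Time quantum = 2
Execution trace:
  J1 runs 2 units, time = 2
  J2 runs 2 units, time = 4
  J3 runs 2 units, time = 6
  J1 runs 2 units, time = 8
  J2 runs 2 units, time = 10
  J3 runs 2 units, time = 12
  J1 runs 1 units, time = 13
  J2 runs 2 units, time = 15
  J2 runs 2 units, time = 17
  J2 runs 2 units, time = 19
  J2 runs 2 units, time = 21
  J2 runs 2 units, time = 23
Finish times: [13, 23, 12]
Average turnaround = 48/3 = 16.0

16.0


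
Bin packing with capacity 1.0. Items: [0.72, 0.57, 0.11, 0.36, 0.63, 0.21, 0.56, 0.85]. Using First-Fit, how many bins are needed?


Place items sequentially using First-Fit:
  Item 0.72 -> new Bin 1
  Item 0.57 -> new Bin 2
  Item 0.11 -> Bin 1 (now 0.83)
  Item 0.36 -> Bin 2 (now 0.93)
  Item 0.63 -> new Bin 3
  Item 0.21 -> Bin 3 (now 0.84)
  Item 0.56 -> new Bin 4
  Item 0.85 -> new Bin 5
Total bins used = 5

5


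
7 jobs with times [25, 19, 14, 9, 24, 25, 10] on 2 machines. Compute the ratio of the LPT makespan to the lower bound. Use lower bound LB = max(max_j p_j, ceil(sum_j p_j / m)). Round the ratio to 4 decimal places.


LPT order: [25, 25, 24, 19, 14, 10, 9]
Machine loads after assignment: [59, 67]
LPT makespan = 67
Lower bound = max(max_job, ceil(total/2)) = max(25, 63) = 63
Ratio = 67 / 63 = 1.0635

1.0635


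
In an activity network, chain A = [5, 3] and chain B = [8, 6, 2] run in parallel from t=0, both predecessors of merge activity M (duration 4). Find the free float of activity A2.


ES(A2) = sum of predecessors on chain A = 5
EF(A2) = ES + duration = 5 + 3 = 8
Successor of A2 is M. ES(M) = max(sum(A), sum(B)) = max(8, 16) = 16
Free float = ES(successor) - EF(current) = 16 - 8 = 8

8


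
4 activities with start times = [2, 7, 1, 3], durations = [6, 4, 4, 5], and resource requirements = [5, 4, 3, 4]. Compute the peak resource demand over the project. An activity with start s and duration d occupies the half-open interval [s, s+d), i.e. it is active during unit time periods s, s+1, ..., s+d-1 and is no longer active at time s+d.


Each activity i is active on [start_i, start_i + duration_i).
Compute total resource usage per time slot:
  t=0: active resources = [], total = 0
  t=1: active resources = [3], total = 3
  t=2: active resources = [5, 3], total = 8
  t=3: active resources = [5, 3, 4], total = 12
  t=4: active resources = [5, 3, 4], total = 12
  t=5: active resources = [5, 4], total = 9
  t=6: active resources = [5, 4], total = 9
  t=7: active resources = [5, 4, 4], total = 13
  t=8: active resources = [4], total = 4
  t=9: active resources = [4], total = 4
  t=10: active resources = [4], total = 4
Peak resource demand = 13

13


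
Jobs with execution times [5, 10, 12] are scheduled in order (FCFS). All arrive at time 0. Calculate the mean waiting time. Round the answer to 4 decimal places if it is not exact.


FCFS order (as given): [5, 10, 12]
Waiting times:
  Job 1: wait = 0
  Job 2: wait = 5
  Job 3: wait = 15
Sum of waiting times = 20
Average waiting time = 20/3 = 6.6667

6.6667


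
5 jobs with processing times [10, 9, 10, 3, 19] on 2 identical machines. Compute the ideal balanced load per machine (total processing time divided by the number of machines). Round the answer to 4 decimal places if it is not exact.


Total processing time = 10 + 9 + 10 + 3 + 19 = 51
Number of machines = 2
Ideal balanced load = 51 / 2 = 25.5

25.5


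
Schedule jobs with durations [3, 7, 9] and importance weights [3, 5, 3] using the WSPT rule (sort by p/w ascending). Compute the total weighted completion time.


Compute p/w ratios and sort ascending (WSPT): [(3, 3), (7, 5), (9, 3)]
Compute weighted completion times:
  Job (p=3,w=3): C=3, w*C=3*3=9
  Job (p=7,w=5): C=10, w*C=5*10=50
  Job (p=9,w=3): C=19, w*C=3*19=57
Total weighted completion time = 116

116


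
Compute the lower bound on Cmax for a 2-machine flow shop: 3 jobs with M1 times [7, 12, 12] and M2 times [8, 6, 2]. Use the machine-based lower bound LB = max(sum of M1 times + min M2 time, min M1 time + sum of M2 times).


LB1 = sum(M1 times) + min(M2 times) = 31 + 2 = 33
LB2 = min(M1 times) + sum(M2 times) = 7 + 16 = 23
Lower bound = max(LB1, LB2) = max(33, 23) = 33

33


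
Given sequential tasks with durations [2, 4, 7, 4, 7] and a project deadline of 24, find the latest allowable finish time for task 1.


LF(activity 1) = deadline - sum of successor durations
Successors: activities 2 through 5 with durations [4, 7, 4, 7]
Sum of successor durations = 22
LF = 24 - 22 = 2

2


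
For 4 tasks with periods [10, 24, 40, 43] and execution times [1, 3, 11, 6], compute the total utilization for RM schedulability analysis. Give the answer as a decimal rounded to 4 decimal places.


Compute individual utilizations (exact fractions):
  Task 1: C/T = 1/10 (approx. 0.1)
  Task 2: C/T = 3/24 = 1/8 (approx. 0.125)
  Task 3: C/T = 11/40 (approx. 0.275)
  Task 4: C/T = 6/43 (approx. 0.1395)
Total utilization U = 1/10 + 1/8 + 11/40 + 6/43 = 55/86
Rounded to 4 decimal places: U = 0.6395
RM (Liu & Layland) bound for 4 tasks = 0.756828; compare with U = 55/86 (approx. 0.639535)
U <= bound, so schedulable by RM sufficient condition.

0.6395


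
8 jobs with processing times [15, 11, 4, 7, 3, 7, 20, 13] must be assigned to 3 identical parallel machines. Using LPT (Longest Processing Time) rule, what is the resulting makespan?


Sort jobs in decreasing order (LPT): [20, 15, 13, 11, 7, 7, 4, 3]
Assign each job to the least loaded machine:
  Machine 1: jobs [20, 7], load = 27
  Machine 2: jobs [15, 7, 4], load = 26
  Machine 3: jobs [13, 11, 3], load = 27
Makespan = max load = 27

27


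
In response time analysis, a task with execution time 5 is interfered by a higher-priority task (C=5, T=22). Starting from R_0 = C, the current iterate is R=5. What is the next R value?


R_next = C + ceil(R_prev / T_hp) * C_hp
ceil(5 / 22) = ceil(0.2273) = 1
Interference = 1 * 5 = 5
R_next = 5 + 5 = 10

10


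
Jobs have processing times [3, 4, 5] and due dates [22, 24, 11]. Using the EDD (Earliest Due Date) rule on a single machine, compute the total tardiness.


Sort by due date (EDD order): [(5, 11), (3, 22), (4, 24)]
Compute completion times and tardiness:
  Job 1: p=5, d=11, C=5, tardiness=max(0,5-11)=0
  Job 2: p=3, d=22, C=8, tardiness=max(0,8-22)=0
  Job 3: p=4, d=24, C=12, tardiness=max(0,12-24)=0
Total tardiness = 0

0


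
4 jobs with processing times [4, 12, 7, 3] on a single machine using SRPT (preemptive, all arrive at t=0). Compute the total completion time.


Since all jobs arrive at t=0, SRPT equals SPT ordering.
SPT order: [3, 4, 7, 12]
Completion times:
  Job 1: p=3, C=3
  Job 2: p=4, C=7
  Job 3: p=7, C=14
  Job 4: p=12, C=26
Total completion time = 3 + 7 + 14 + 26 = 50

50


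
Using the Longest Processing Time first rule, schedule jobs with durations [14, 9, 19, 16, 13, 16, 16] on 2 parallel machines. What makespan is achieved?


Sort jobs in decreasing order (LPT): [19, 16, 16, 16, 14, 13, 9]
Assign each job to the least loaded machine:
  Machine 1: jobs [19, 16, 13], load = 48
  Machine 2: jobs [16, 16, 14, 9], load = 55
Makespan = max load = 55

55


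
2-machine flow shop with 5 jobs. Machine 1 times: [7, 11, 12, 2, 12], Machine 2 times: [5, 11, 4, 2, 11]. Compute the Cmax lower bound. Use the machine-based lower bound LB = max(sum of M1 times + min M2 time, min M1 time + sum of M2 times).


LB1 = sum(M1 times) + min(M2 times) = 44 + 2 = 46
LB2 = min(M1 times) + sum(M2 times) = 2 + 33 = 35
Lower bound = max(LB1, LB2) = max(46, 35) = 46

46


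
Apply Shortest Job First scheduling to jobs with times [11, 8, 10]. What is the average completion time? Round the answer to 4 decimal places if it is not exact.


SJF order (ascending): [8, 10, 11]
Completion times:
  Job 1: burst=8, C=8
  Job 2: burst=10, C=18
  Job 3: burst=11, C=29
Average completion = 55/3 = 18.3333

18.3333


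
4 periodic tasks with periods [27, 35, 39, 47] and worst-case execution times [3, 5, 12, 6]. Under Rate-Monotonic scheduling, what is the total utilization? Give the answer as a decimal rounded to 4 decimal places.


Compute individual utilizations (exact fractions):
  Task 1: C/T = 3/27 = 1/9 (approx. 0.1111)
  Task 2: C/T = 5/35 = 1/7 (approx. 0.1429)
  Task 3: C/T = 12/39 = 4/13 (approx. 0.3077)
  Task 4: C/T = 6/47 (approx. 0.1277)
Total utilization U = 1/9 + 1/7 + 4/13 + 6/47 = 26534/38493
Rounded to 4 decimal places: U = 0.6893
RM (Liu & Layland) bound for 4 tasks = 0.756828; compare with U = 26534/38493 (approx. 0.689320)
U <= bound, so schedulable by RM sufficient condition.

0.6893


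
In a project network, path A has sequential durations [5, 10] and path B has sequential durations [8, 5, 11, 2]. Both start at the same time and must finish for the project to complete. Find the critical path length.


Path A total = 5 + 10 = 15
Path B total = 8 + 5 + 11 + 2 = 26
Critical path = longest path = max(15, 26) = 26

26


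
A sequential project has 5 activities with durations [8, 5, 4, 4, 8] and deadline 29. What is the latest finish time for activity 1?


LF(activity 1) = deadline - sum of successor durations
Successors: activities 2 through 5 with durations [5, 4, 4, 8]
Sum of successor durations = 21
LF = 29 - 21 = 8

8


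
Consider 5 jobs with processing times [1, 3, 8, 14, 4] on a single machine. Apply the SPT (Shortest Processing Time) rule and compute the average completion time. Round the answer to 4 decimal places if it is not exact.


Sort jobs by processing time (SPT order): [1, 3, 4, 8, 14]
Compute completion times sequentially:
  Job 1: processing = 1, completes at 1
  Job 2: processing = 3, completes at 4
  Job 3: processing = 4, completes at 8
  Job 4: processing = 8, completes at 16
  Job 5: processing = 14, completes at 30
Sum of completion times = 59
Average completion time = 59/5 = 11.8

11.8


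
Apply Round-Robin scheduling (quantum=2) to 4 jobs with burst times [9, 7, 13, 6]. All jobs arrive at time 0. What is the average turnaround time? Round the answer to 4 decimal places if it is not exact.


Time quantum = 2
Execution trace:
  J1 runs 2 units, time = 2
  J2 runs 2 units, time = 4
  J3 runs 2 units, time = 6
  J4 runs 2 units, time = 8
  J1 runs 2 units, time = 10
  J2 runs 2 units, time = 12
  J3 runs 2 units, time = 14
  J4 runs 2 units, time = 16
  J1 runs 2 units, time = 18
  J2 runs 2 units, time = 20
  J3 runs 2 units, time = 22
  J4 runs 2 units, time = 24
  J1 runs 2 units, time = 26
  J2 runs 1 units, time = 27
  J3 runs 2 units, time = 29
  J1 runs 1 units, time = 30
  J3 runs 2 units, time = 32
  J3 runs 2 units, time = 34
  J3 runs 1 units, time = 35
Finish times: [30, 27, 35, 24]
Average turnaround = 116/4 = 29.0

29.0


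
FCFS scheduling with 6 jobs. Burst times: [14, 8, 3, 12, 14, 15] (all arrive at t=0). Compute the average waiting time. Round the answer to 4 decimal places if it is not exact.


FCFS order (as given): [14, 8, 3, 12, 14, 15]
Waiting times:
  Job 1: wait = 0
  Job 2: wait = 14
  Job 3: wait = 22
  Job 4: wait = 25
  Job 5: wait = 37
  Job 6: wait = 51
Sum of waiting times = 149
Average waiting time = 149/6 = 24.8333

24.8333


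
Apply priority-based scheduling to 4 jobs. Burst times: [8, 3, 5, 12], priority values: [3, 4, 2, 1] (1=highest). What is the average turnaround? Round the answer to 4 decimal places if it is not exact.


Sort by priority (ascending = highest first):
Order: [(1, 12), (2, 5), (3, 8), (4, 3)]
Completion times:
  Priority 1, burst=12, C=12
  Priority 2, burst=5, C=17
  Priority 3, burst=8, C=25
  Priority 4, burst=3, C=28
Average turnaround = 82/4 = 20.5

20.5


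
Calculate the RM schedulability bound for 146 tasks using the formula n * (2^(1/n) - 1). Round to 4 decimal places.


Compute 2^(1/146) = 1.0047588711
Subtract 1: 1.0047588711 - 1 = 0.0047588711
Multiply by n: 146 * 0.0047588711 = 0.6947951806
Round to 4 dp: 0.6948

0.6948


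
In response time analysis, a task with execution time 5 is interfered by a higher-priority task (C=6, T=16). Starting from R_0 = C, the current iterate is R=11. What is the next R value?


R_next = C + ceil(R_prev / T_hp) * C_hp
ceil(11 / 16) = ceil(0.6875) = 1
Interference = 1 * 6 = 6
R_next = 5 + 6 = 11
R_next = R_prev, so the iteration has converged (response time = 11).

11


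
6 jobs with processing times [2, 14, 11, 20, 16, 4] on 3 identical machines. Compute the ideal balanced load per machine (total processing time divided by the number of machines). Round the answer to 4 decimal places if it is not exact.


Total processing time = 2 + 14 + 11 + 20 + 16 + 4 = 67
Number of machines = 3
Ideal balanced load = 67 / 3 = 22.3333

22.3333


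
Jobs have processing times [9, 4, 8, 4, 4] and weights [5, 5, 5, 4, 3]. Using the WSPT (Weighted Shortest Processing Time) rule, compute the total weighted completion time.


Compute p/w ratios and sort ascending (WSPT): [(4, 5), (4, 4), (4, 3), (8, 5), (9, 5)]
Compute weighted completion times:
  Job (p=4,w=5): C=4, w*C=5*4=20
  Job (p=4,w=4): C=8, w*C=4*8=32
  Job (p=4,w=3): C=12, w*C=3*12=36
  Job (p=8,w=5): C=20, w*C=5*20=100
  Job (p=9,w=5): C=29, w*C=5*29=145
Total weighted completion time = 333

333


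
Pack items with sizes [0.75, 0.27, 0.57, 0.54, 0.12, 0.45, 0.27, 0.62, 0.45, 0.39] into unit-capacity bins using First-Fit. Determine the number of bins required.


Place items sequentially using First-Fit:
  Item 0.75 -> new Bin 1
  Item 0.27 -> new Bin 2
  Item 0.57 -> Bin 2 (now 0.84)
  Item 0.54 -> new Bin 3
  Item 0.12 -> Bin 1 (now 0.87)
  Item 0.45 -> Bin 3 (now 0.99)
  Item 0.27 -> new Bin 4
  Item 0.62 -> Bin 4 (now 0.89)
  Item 0.45 -> new Bin 5
  Item 0.39 -> Bin 5 (now 0.84)
Total bins used = 5

5


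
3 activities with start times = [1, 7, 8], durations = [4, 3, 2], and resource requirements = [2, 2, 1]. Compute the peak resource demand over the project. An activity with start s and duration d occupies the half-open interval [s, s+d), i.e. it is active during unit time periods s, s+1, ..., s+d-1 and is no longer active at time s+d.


Each activity i is active on [start_i, start_i + duration_i).
Compute total resource usage per time slot:
  t=0: active resources = [], total = 0
  t=1: active resources = [2], total = 2
  t=2: active resources = [2], total = 2
  t=3: active resources = [2], total = 2
  t=4: active resources = [2], total = 2
  t=5: active resources = [], total = 0
  t=6: active resources = [], total = 0
  t=7: active resources = [2], total = 2
  t=8: active resources = [2, 1], total = 3
  t=9: active resources = [2, 1], total = 3
Peak resource demand = 3

3


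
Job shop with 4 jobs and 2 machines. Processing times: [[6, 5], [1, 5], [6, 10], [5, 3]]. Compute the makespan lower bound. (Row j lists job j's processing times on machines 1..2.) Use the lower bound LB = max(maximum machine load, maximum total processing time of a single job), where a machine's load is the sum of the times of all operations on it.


Machine loads:
  Machine 1: 6 + 1 + 6 + 5 = 18
  Machine 2: 5 + 5 + 10 + 3 = 23
Max machine load = 23
Job totals:
  Job 1: 11
  Job 2: 6
  Job 3: 16
  Job 4: 8
Max job total = 16
Lower bound = max(23, 16) = 23

23


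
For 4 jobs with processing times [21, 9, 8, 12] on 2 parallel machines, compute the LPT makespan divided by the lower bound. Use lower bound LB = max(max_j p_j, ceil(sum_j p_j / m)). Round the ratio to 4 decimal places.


LPT order: [21, 12, 9, 8]
Machine loads after assignment: [29, 21]
LPT makespan = 29
Lower bound = max(max_job, ceil(total/2)) = max(21, 25) = 25
Ratio = 29 / 25 = 1.16

1.16


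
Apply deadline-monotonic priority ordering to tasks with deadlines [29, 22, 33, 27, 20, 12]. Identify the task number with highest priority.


Sort tasks by relative deadline (ascending):
  Task 6: deadline = 12
  Task 5: deadline = 20
  Task 2: deadline = 22
  Task 4: deadline = 27
  Task 1: deadline = 29
  Task 3: deadline = 33
Priority order (highest first): [6, 5, 2, 4, 1, 3]
Highest priority task = 6

6


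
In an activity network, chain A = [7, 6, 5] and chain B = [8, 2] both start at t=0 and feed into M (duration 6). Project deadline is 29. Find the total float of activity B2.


Forward pass: ES(B2) = sum of predecessors on chain B = 8
EF = ES + duration = 8 + 2 = 10
Backward pass: LF(M) = deadline = 29; LS(M) = 29 - 6 = 23
LF(B2) = LS(M) - sum(successors on chain B) = 23 - 0 = 23
LS = LF - duration = 23 - 2 = 21
Total float = LS - ES = 21 - 8 = 13

13


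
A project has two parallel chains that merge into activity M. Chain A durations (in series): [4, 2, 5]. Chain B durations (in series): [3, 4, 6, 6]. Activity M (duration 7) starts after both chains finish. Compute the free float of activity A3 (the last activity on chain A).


ES(A3) = sum of predecessors on chain A = 6
EF(A3) = ES + duration = 6 + 5 = 11
Successor of A3 is M. ES(M) = max(sum(A), sum(B)) = max(11, 19) = 19
Free float = ES(successor) - EF(current) = 19 - 11 = 8

8


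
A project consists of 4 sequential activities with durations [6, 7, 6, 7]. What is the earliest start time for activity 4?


Activity 4 starts after activities 1 through 3 complete.
Predecessor durations: [6, 7, 6]
ES = 6 + 7 + 6 = 19

19


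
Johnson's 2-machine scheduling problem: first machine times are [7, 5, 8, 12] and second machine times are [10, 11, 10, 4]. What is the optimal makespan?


Apply Johnson's rule:
  Group 1 (a <= b): [(2, 5, 11), (1, 7, 10), (3, 8, 10)]
  Group 2 (a > b): [(4, 12, 4)]
Optimal job order: [2, 1, 3, 4]
Schedule:
  Job 2: M1 done at 5, M2 done at 16
  Job 1: M1 done at 12, M2 done at 26
  Job 3: M1 done at 20, M2 done at 36
  Job 4: M1 done at 32, M2 done at 40
Makespan = 40

40


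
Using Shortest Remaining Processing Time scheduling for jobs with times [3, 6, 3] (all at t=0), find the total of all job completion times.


Since all jobs arrive at t=0, SRPT equals SPT ordering.
SPT order: [3, 3, 6]
Completion times:
  Job 1: p=3, C=3
  Job 2: p=3, C=6
  Job 3: p=6, C=12
Total completion time = 3 + 6 + 12 = 21

21


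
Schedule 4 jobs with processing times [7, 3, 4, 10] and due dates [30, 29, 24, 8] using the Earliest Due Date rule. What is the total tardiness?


Sort by due date (EDD order): [(10, 8), (4, 24), (3, 29), (7, 30)]
Compute completion times and tardiness:
  Job 1: p=10, d=8, C=10, tardiness=max(0,10-8)=2
  Job 2: p=4, d=24, C=14, tardiness=max(0,14-24)=0
  Job 3: p=3, d=29, C=17, tardiness=max(0,17-29)=0
  Job 4: p=7, d=30, C=24, tardiness=max(0,24-30)=0
Total tardiness = 2

2
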